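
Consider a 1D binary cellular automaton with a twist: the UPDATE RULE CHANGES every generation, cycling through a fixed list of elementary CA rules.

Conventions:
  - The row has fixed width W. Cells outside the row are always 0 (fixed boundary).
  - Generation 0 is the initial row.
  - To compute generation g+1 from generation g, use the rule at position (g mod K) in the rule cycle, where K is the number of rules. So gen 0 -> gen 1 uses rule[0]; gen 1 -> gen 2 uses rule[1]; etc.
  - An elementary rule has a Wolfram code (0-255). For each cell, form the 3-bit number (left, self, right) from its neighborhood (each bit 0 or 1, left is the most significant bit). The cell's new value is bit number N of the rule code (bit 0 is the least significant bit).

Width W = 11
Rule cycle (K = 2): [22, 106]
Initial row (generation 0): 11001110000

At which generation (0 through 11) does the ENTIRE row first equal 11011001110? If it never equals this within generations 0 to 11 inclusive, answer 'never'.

Answer: never

Derivation:
Gen 0: 11001110000
Gen 1 (rule 22): 00110001000
Gen 2 (rule 106): 01110010000
Gen 3 (rule 22): 10001111000
Gen 4 (rule 106): 00011001000
Gen 5 (rule 22): 00100111100
Gen 6 (rule 106): 01001100100
Gen 7 (rule 22): 11110011110
Gen 8 (rule 106): 10010110010
Gen 9 (rule 22): 11110001111
Gen 10 (rule 106): 10010011001
Gen 11 (rule 22): 11111100111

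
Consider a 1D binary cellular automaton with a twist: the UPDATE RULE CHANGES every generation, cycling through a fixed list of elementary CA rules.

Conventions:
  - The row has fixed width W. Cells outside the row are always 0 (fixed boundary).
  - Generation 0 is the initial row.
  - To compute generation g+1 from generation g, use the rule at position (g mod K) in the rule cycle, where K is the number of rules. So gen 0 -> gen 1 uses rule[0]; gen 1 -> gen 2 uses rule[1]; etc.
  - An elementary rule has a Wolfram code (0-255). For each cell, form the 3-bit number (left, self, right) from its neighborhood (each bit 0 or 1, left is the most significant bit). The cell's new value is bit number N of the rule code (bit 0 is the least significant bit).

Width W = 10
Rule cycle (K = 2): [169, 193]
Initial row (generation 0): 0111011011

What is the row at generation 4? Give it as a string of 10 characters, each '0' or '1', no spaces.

Answer: 0011111111

Derivation:
Gen 0: 0111011011
Gen 1 (rule 169): 0110110110
Gen 2 (rule 193): 0010010010
Gen 3 (rule 169): 1000000000
Gen 4 (rule 193): 0011111111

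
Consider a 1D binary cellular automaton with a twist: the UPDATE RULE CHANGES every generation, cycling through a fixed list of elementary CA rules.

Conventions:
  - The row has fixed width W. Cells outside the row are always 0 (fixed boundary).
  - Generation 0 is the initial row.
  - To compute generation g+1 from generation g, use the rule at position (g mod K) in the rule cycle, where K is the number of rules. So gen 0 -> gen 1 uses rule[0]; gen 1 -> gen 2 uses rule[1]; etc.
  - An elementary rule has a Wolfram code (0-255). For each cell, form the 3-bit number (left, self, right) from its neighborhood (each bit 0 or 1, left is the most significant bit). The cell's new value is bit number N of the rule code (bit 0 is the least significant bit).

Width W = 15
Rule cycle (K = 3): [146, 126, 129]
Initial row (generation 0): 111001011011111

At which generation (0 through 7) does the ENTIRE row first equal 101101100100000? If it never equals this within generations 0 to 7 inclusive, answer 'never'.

Gen 0: 111001011011111
Gen 1 (rule 146): 010110000001110
Gen 2 (rule 126): 111111000011011
Gen 3 (rule 129): 011110011000000
Gen 4 (rule 146): 101101100100000
Gen 5 (rule 126): 111111111110000
Gen 6 (rule 129): 011111111100111
Gen 7 (rule 146): 101111111011010

Answer: 4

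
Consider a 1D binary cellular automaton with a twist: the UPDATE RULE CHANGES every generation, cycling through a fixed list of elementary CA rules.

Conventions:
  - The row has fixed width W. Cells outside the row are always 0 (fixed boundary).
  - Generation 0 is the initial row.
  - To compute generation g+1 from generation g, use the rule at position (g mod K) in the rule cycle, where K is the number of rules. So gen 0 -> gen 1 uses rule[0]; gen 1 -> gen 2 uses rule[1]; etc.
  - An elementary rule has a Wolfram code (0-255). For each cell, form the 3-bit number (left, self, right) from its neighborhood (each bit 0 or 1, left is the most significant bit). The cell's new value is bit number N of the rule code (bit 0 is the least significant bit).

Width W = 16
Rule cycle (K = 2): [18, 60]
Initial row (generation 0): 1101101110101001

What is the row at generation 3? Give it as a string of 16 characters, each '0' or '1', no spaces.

Gen 0: 1101101110101001
Gen 1 (rule 18): 0000000000000110
Gen 2 (rule 60): 0000000000000101
Gen 3 (rule 18): 0000000000001000

Answer: 0000000000001000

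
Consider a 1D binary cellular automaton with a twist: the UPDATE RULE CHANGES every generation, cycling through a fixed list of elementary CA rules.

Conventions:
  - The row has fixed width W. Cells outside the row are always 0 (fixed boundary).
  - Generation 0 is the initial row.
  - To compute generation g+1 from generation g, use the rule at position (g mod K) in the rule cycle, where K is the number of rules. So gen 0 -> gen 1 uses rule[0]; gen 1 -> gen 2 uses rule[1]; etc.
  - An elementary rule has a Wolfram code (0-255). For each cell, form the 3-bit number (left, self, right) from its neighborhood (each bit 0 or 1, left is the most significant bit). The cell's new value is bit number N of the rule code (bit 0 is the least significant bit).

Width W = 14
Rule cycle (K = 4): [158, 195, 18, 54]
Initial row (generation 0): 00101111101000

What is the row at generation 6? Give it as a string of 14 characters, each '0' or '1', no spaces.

Answer: 10111110111111

Derivation:
Gen 0: 00101111101000
Gen 1 (rule 158): 01101111001100
Gen 2 (rule 195): 10100111010101
Gen 3 (rule 18): 00011000000000
Gen 4 (rule 54): 00100100000000
Gen 5 (rule 158): 01111110000000
Gen 6 (rule 195): 10111110111111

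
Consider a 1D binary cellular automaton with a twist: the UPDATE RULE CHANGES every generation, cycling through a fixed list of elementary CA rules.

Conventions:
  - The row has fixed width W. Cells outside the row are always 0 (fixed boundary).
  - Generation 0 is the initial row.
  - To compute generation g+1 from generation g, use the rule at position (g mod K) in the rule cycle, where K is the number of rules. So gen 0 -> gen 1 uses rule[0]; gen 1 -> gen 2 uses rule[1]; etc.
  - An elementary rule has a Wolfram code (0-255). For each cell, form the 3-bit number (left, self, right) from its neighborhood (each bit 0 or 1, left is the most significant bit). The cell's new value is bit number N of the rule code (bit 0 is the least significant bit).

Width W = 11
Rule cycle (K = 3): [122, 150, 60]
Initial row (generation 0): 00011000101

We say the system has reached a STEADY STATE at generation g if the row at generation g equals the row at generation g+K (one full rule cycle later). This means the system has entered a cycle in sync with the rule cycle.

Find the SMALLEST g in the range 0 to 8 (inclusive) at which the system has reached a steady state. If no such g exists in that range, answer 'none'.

Answer: 5

Derivation:
Gen 0: 00011000101
Gen 1 (rule 122): 00111101010
Gen 2 (rule 150): 01011001011
Gen 3 (rule 60): 01110101110
Gen 4 (rule 122): 11011011011
Gen 5 (rule 150): 00000000000
Gen 6 (rule 60): 00000000000
Gen 7 (rule 122): 00000000000
Gen 8 (rule 150): 00000000000
Gen 9 (rule 60): 00000000000
Gen 10 (rule 122): 00000000000
Gen 11 (rule 150): 00000000000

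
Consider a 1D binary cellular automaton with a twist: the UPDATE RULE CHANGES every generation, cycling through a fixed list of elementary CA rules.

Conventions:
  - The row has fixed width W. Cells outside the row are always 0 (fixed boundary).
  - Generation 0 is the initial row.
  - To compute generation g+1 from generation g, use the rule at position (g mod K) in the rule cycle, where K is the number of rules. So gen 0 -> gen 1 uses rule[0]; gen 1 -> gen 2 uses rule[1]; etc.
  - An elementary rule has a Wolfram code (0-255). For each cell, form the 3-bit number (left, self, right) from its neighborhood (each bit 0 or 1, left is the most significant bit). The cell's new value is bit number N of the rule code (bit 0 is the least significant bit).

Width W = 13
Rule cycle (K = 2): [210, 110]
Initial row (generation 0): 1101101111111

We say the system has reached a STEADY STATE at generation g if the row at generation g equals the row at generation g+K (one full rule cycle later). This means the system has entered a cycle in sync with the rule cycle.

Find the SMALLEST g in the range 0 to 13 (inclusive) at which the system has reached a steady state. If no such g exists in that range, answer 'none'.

Answer: 5

Derivation:
Gen 0: 1101101111111
Gen 1 (rule 210): 0100100111111
Gen 2 (rule 110): 1101101100001
Gen 3 (rule 210): 0100100110010
Gen 4 (rule 110): 1101101110110
Gen 5 (rule 210): 0100100110011
Gen 6 (rule 110): 1101101110111
Gen 7 (rule 210): 0100100110011
Gen 8 (rule 110): 1101101110111
Gen 9 (rule 210): 0100100110011
Gen 10 (rule 110): 1101101110111
Gen 11 (rule 210): 0100100110011
Gen 12 (rule 110): 1101101110111
Gen 13 (rule 210): 0100100110011
Gen 14 (rule 110): 1101101110111
Gen 15 (rule 210): 0100100110011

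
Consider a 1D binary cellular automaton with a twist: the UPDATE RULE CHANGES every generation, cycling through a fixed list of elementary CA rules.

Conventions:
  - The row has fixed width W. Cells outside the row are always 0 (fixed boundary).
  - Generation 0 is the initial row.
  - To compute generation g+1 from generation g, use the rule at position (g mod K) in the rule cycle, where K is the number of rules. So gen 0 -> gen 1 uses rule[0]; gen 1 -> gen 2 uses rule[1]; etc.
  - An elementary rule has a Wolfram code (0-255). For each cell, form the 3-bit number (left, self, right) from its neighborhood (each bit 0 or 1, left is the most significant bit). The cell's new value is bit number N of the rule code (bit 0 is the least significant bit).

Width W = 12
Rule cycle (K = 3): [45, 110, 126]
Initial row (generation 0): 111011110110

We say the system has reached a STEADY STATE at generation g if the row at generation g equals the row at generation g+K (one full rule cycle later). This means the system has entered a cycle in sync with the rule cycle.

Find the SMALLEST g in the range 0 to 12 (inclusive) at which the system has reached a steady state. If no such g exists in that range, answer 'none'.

Answer: 0

Derivation:
Gen 0: 111011110110
Gen 1 (rule 45): 100110001100
Gen 2 (rule 110): 101110011100
Gen 3 (rule 126): 111011110110
Gen 4 (rule 45): 100110001100
Gen 5 (rule 110): 101110011100
Gen 6 (rule 126): 111011110110
Gen 7 (rule 45): 100110001100
Gen 8 (rule 110): 101110011100
Gen 9 (rule 126): 111011110110
Gen 10 (rule 45): 100110001100
Gen 11 (rule 110): 101110011100
Gen 12 (rule 126): 111011110110
Gen 13 (rule 45): 100110001100
Gen 14 (rule 110): 101110011100
Gen 15 (rule 126): 111011110110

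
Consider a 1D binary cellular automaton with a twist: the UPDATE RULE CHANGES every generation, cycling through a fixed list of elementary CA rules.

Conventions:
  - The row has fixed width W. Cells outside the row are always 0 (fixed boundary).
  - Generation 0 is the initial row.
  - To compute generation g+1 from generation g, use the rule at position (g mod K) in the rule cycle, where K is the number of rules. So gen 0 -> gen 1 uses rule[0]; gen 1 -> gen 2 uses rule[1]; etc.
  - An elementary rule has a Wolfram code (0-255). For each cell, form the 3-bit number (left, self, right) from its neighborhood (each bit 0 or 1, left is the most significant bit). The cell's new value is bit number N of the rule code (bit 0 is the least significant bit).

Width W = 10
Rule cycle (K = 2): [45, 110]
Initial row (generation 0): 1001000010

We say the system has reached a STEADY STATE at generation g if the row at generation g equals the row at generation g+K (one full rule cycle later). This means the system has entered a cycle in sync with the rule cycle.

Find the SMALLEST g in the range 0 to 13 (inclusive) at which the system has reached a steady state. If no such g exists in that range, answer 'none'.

Gen 0: 1001000010
Gen 1 (rule 45): 1001011010
Gen 2 (rule 110): 1011111110
Gen 3 (rule 45): 1110000000
Gen 4 (rule 110): 1010000000
Gen 5 (rule 45): 1110111111
Gen 6 (rule 110): 1011100001
Gen 7 (rule 45): 1110001101
Gen 8 (rule 110): 1010011111
Gen 9 (rule 45): 1110010000
Gen 10 (rule 110): 1010110000
Gen 11 (rule 45): 1111100111
Gen 12 (rule 110): 1000101101
Gen 13 (rule 45): 1010111011
Gen 14 (rule 110): 1111101111
Gen 15 (rule 45): 1000011000

Answer: none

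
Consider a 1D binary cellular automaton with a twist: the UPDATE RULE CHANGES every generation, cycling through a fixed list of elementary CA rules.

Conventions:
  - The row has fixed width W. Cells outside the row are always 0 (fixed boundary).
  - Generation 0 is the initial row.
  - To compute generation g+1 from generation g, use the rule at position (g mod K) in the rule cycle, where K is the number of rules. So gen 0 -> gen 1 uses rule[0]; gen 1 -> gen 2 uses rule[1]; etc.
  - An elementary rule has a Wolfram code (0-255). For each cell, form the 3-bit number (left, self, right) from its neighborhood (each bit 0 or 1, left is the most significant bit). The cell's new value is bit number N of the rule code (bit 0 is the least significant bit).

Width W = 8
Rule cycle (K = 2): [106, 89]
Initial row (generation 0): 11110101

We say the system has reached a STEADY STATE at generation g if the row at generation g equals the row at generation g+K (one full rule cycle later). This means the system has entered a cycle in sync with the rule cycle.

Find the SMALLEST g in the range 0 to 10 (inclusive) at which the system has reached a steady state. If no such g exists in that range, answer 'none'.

Answer: 8

Derivation:
Gen 0: 11110101
Gen 1 (rule 106): 10011010
Gen 2 (rule 89): 01011001
Gen 3 (rule 106): 10111010
Gen 4 (rule 89): 00101001
Gen 5 (rule 106): 01010010
Gen 6 (rule 89): 00001001
Gen 7 (rule 106): 00010010
Gen 8 (rule 89): 11001001
Gen 9 (rule 106): 11010010
Gen 10 (rule 89): 11001001
Gen 11 (rule 106): 11010010
Gen 12 (rule 89): 11001001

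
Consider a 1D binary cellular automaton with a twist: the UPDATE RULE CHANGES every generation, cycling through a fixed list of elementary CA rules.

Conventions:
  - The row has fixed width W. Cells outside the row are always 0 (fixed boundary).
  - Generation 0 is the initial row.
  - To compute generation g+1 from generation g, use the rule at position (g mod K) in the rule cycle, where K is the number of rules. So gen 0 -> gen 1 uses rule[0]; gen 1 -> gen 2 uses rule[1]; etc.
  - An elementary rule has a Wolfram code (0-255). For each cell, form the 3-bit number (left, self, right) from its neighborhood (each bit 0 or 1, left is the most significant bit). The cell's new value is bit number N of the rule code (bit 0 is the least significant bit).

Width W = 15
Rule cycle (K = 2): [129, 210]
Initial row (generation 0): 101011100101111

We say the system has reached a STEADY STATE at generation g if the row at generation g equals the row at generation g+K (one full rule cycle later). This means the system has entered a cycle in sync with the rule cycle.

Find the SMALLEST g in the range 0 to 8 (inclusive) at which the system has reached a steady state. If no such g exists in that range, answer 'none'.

Answer: none

Derivation:
Gen 0: 101011100101111
Gen 1 (rule 129): 000001000000110
Gen 2 (rule 210): 000010100001011
Gen 3 (rule 129): 111000001100000
Gen 4 (rule 210): 011100010110000
Gen 5 (rule 129): 001001000000111
Gen 6 (rule 210): 010110100001011
Gen 7 (rule 129): 000000001100000
Gen 8 (rule 210): 000000010110000
Gen 9 (rule 129): 111111000000111
Gen 10 (rule 210): 011111100001011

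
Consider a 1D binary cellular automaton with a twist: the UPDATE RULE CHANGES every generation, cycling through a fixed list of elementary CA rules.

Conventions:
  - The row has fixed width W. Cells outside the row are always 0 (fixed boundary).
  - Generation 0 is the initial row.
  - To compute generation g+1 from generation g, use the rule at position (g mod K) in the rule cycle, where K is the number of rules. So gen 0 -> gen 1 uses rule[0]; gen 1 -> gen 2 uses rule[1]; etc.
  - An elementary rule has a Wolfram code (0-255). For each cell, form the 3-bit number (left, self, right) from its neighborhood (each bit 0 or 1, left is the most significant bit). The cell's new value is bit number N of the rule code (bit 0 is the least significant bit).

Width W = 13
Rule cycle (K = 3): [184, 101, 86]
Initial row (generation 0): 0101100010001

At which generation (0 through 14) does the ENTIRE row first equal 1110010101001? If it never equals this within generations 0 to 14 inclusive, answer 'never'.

Gen 0: 0101100010001
Gen 1 (rule 184): 0011010001000
Gen 2 (rule 101): 1001110101011
Gen 3 (rule 86): 1110010101001
Gen 4 (rule 184): 1101001010100
Gen 5 (rule 101): 0111001111101
Gen 6 (rule 86): 1001110000101
Gen 7 (rule 184): 0101101000010
Gen 8 (rule 101): 0110111011010
Gen 9 (rule 86): 1010001001011
Gen 10 (rule 184): 0101000100110
Gen 11 (rule 101): 0111010100010
Gen 12 (rule 86): 1001010110111
Gen 13 (rule 184): 0100101101110
Gen 14 (rule 101): 0100110110010

Answer: 3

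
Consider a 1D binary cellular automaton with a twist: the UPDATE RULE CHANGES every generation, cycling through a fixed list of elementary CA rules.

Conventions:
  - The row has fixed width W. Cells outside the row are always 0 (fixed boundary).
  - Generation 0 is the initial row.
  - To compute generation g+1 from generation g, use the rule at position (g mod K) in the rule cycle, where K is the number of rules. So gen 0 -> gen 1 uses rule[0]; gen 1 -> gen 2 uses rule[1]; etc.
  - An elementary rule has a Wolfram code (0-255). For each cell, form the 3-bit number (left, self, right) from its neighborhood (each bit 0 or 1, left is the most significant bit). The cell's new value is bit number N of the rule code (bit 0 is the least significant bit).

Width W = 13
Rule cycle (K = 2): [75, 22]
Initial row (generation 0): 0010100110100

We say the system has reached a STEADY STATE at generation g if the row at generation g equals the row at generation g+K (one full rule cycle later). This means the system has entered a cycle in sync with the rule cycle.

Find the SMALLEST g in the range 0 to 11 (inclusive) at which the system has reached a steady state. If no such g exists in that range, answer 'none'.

Gen 0: 0010100110100
Gen 1 (rule 75): 1100001110001
Gen 2 (rule 22): 0010010001011
Gen 3 (rule 75): 1100100110011
Gen 4 (rule 22): 0011111001100
Gen 5 (rule 75): 1110001011101
Gen 6 (rule 22): 0001011000001
Gen 7 (rule 75): 1110011011110
Gen 8 (rule 22): 0001100000001
Gen 9 (rule 75): 1111101111110
Gen 10 (rule 22): 0000000000001
Gen 11 (rule 75): 1111111111110
Gen 12 (rule 22): 0000000000001
Gen 13 (rule 75): 1111111111110

Answer: 10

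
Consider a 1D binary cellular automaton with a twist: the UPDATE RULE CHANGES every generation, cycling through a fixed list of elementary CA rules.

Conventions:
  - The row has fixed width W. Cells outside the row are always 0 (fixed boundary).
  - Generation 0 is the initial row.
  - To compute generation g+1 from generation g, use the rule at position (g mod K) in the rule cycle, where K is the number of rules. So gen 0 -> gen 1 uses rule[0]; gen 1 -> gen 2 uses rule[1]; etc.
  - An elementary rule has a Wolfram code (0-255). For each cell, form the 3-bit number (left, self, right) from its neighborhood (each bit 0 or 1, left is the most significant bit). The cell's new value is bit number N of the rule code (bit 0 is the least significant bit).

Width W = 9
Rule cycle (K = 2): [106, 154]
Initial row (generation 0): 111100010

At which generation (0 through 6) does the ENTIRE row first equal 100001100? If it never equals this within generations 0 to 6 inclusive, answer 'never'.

Gen 0: 111100010
Gen 1 (rule 106): 100100100
Gen 2 (rule 154): 011011010
Gen 3 (rule 106): 111111100
Gen 4 (rule 154): 111111010
Gen 5 (rule 106): 100001100
Gen 6 (rule 154): 010011010

Answer: 5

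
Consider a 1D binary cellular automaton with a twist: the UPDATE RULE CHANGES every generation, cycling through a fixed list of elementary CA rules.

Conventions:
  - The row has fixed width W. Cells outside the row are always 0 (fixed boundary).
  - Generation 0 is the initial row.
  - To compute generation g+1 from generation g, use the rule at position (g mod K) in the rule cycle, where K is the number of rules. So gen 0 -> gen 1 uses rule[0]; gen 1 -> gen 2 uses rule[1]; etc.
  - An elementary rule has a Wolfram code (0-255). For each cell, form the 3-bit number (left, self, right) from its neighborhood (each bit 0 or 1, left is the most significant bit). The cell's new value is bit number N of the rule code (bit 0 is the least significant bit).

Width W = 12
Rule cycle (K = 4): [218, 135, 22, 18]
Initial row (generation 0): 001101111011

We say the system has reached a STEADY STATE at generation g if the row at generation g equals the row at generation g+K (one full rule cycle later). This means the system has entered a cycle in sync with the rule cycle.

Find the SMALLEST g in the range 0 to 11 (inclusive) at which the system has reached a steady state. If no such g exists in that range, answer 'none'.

Answer: 6

Derivation:
Gen 0: 001101111011
Gen 1 (rule 218): 011101111011
Gen 2 (rule 135): 101000110000
Gen 3 (rule 22): 101101001000
Gen 4 (rule 18): 000000110100
Gen 5 (rule 218): 000001110010
Gen 6 (rule 135): 111110100110
Gen 7 (rule 22): 000000111001
Gen 8 (rule 18): 000001000110
Gen 9 (rule 218): 000010101111
Gen 10 (rule 135): 111110100110
Gen 11 (rule 22): 000000111001
Gen 12 (rule 18): 000001000110
Gen 13 (rule 218): 000010101111
Gen 14 (rule 135): 111110100110
Gen 15 (rule 22): 000000111001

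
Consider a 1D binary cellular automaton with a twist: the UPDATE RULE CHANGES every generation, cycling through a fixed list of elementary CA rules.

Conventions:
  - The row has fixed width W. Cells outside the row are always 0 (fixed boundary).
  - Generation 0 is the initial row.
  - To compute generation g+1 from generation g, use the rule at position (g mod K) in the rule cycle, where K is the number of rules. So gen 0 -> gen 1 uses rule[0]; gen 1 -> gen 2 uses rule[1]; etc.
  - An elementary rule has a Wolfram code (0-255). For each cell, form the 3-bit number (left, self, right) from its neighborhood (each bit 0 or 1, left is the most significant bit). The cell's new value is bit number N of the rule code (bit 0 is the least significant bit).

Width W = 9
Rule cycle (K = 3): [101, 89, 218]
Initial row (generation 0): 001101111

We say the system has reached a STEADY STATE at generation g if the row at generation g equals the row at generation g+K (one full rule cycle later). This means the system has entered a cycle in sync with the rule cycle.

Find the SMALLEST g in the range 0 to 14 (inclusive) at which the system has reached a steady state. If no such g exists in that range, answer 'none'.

Answer: 6

Derivation:
Gen 0: 001101111
Gen 1 (rule 101): 100110001
Gen 2 (rule 89): 010111100
Gen 3 (rule 218): 100111110
Gen 4 (rule 101): 100000010
Gen 5 (rule 89): 011111001
Gen 6 (rule 218): 111111110
Gen 7 (rule 101): 000000010
Gen 8 (rule 89): 111111001
Gen 9 (rule 218): 111111110
Gen 10 (rule 101): 000000010
Gen 11 (rule 89): 111111001
Gen 12 (rule 218): 111111110
Gen 13 (rule 101): 000000010
Gen 14 (rule 89): 111111001
Gen 15 (rule 218): 111111110
Gen 16 (rule 101): 000000010
Gen 17 (rule 89): 111111001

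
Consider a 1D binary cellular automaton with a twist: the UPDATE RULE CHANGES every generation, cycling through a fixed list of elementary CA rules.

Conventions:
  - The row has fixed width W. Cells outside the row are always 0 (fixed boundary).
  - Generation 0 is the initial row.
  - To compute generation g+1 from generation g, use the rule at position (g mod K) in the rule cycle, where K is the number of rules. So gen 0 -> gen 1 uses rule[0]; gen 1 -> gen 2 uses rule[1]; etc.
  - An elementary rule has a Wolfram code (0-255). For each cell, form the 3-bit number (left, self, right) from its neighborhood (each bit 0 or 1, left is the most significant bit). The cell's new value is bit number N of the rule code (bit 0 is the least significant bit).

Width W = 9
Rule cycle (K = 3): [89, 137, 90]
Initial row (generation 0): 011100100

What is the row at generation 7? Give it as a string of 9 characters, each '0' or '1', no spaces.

Answer: 011111100

Derivation:
Gen 0: 011100100
Gen 1 (rule 89): 010110011
Gen 2 (rule 137): 000100010
Gen 3 (rule 90): 001010101
Gen 4 (rule 89): 100000000
Gen 5 (rule 137): 001111111
Gen 6 (rule 90): 011000001
Gen 7 (rule 89): 011111100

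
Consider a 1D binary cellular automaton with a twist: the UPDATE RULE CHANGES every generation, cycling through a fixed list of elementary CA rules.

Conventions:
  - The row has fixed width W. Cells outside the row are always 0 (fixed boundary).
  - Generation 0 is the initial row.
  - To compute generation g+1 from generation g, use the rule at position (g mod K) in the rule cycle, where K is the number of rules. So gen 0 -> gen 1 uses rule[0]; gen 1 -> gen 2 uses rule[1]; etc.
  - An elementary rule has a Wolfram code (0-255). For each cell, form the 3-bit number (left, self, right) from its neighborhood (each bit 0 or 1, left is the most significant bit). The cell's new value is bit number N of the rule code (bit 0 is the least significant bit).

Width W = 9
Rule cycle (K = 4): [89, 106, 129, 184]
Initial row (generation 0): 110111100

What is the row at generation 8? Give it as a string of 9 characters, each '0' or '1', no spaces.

Answer: 010001010

Derivation:
Gen 0: 110111100
Gen 1 (rule 89): 110100111
Gen 2 (rule 106): 111001101
Gen 3 (rule 129): 010000000
Gen 4 (rule 184): 001000000
Gen 5 (rule 89): 100111111
Gen 6 (rule 106): 001100001
Gen 7 (rule 129): 100001100
Gen 8 (rule 184): 010001010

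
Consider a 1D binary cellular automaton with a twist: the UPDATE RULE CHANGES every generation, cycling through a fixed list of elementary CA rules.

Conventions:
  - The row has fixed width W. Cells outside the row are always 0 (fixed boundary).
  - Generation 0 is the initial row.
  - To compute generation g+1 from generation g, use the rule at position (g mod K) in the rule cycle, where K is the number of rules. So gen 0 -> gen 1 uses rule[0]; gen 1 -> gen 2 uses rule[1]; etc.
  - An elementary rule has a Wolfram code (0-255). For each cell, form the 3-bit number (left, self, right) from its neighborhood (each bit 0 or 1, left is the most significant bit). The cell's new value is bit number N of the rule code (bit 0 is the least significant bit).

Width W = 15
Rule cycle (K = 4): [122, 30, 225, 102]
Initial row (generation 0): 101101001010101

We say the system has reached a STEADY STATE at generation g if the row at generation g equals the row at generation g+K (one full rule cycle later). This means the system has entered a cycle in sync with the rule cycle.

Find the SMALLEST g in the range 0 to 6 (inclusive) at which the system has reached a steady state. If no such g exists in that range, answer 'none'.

Gen 0: 101101001010101
Gen 1 (rule 122): 011110110101010
Gen 2 (rule 30): 110000100101011
Gen 3 (rule 225): 010110000010101
Gen 4 (rule 102): 111010000111111
Gen 5 (rule 122): 101101001100001
Gen 6 (rule 30): 101001111010011
Gen 7 (rule 225): 010000111100001
Gen 8 (rule 102): 110001000100011
Gen 9 (rule 122): 111010101010111
Gen 10 (rule 30): 100010101010100

Answer: none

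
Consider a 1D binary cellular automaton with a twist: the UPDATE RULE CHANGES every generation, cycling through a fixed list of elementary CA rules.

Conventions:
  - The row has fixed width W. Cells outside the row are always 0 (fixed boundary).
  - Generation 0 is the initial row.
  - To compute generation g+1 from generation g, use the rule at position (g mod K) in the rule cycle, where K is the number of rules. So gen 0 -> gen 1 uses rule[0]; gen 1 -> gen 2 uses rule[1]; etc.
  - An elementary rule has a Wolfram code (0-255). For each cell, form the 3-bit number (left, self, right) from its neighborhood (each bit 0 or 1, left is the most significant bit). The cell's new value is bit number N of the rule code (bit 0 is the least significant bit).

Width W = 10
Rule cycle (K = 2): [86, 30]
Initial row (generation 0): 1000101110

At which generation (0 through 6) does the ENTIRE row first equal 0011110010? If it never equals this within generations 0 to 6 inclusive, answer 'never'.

Gen 0: 1000101110
Gen 1 (rule 86): 1101100011
Gen 2 (rule 30): 1001010110
Gen 3 (rule 86): 1111010011
Gen 4 (rule 30): 1000011110
Gen 5 (rule 86): 1100100011
Gen 6 (rule 30): 1011110110

Answer: never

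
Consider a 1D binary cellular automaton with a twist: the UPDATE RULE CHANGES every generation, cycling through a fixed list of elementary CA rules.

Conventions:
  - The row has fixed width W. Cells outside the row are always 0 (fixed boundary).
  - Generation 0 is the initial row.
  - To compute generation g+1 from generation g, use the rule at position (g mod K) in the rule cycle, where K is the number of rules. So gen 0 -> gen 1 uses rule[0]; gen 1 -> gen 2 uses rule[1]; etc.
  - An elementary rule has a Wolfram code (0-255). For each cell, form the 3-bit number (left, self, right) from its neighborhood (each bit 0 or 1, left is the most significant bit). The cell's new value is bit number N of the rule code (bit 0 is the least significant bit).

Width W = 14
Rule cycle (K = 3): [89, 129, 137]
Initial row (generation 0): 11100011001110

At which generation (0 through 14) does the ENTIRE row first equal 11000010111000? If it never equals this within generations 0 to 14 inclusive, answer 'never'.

Gen 0: 11100011001110
Gen 1 (rule 89): 10111011101011
Gen 2 (rule 129): 00010001000000
Gen 3 (rule 137): 11000100011111
Gen 4 (rule 89): 11110011010001
Gen 5 (rule 129): 01100000000100
Gen 6 (rule 137): 01001111110001
Gen 7 (rule 89): 00101000011100
Gen 8 (rule 129): 10000011001001
Gen 9 (rule 137): 00111010000000
Gen 10 (rule 89): 10101001111111
Gen 11 (rule 129): 00000000111110
Gen 12 (rule 137): 11111110111100
Gen 13 (rule 89): 10000010100111
Gen 14 (rule 129): 00111000000010

Answer: never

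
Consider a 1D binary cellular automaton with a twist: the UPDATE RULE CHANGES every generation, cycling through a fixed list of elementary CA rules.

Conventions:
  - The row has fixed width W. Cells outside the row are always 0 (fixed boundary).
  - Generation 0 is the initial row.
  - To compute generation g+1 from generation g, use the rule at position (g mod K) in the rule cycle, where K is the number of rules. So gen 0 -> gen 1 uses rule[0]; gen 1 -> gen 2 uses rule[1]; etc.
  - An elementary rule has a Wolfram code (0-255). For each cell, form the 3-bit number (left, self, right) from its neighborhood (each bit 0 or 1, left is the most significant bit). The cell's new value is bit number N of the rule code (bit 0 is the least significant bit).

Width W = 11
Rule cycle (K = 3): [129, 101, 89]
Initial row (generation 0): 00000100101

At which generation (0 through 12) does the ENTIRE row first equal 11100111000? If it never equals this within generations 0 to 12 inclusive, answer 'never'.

Answer: never

Derivation:
Gen 0: 00000100101
Gen 1 (rule 129): 11110000000
Gen 2 (rule 101): 00010111111
Gen 3 (rule 89): 11000100001
Gen 4 (rule 129): 00010001100
Gen 5 (rule 101): 11010100101
Gen 6 (rule 89): 11000010000
Gen 7 (rule 129): 00011000111
Gen 8 (rule 101): 11001010001
Gen 9 (rule 89): 11100001100
Gen 10 (rule 129): 01001100001
Gen 11 (rule 101): 01000101101
Gen 12 (rule 89): 00110001100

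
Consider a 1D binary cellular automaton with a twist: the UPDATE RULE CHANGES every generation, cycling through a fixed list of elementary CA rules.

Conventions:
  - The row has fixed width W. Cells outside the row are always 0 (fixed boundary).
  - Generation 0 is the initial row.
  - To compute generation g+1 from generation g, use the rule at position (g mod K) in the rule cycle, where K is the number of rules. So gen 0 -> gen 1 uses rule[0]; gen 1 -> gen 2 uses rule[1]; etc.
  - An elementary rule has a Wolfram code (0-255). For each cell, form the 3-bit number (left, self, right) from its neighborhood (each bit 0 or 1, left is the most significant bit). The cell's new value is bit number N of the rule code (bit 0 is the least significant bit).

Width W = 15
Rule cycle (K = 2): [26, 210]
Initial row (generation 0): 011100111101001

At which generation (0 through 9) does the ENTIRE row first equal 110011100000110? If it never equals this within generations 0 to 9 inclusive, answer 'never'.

Gen 0: 011100111101001
Gen 1 (rule 26): 110011100000110
Gen 2 (rule 210): 011101110001011
Gen 3 (rule 26): 110001001010010
Gen 4 (rule 210): 011010110001101
Gen 5 (rule 26): 110000101011000
Gen 6 (rule 210): 011001000001100
Gen 7 (rule 26): 110110100011010
Gen 8 (rule 210): 010010010101001
Gen 9 (rule 26): 101101100000110

Answer: 1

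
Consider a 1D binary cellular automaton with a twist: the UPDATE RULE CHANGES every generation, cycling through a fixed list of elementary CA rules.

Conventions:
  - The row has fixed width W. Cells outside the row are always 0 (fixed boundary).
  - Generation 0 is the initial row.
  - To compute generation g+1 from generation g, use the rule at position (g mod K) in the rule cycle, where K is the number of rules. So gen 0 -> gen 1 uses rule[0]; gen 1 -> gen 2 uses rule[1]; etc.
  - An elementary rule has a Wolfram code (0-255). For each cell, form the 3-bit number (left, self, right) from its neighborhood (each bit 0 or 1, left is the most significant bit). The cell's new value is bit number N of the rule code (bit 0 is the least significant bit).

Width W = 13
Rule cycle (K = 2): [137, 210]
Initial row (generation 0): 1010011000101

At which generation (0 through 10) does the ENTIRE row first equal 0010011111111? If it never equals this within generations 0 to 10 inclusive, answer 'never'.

Answer: 7

Derivation:
Gen 0: 1010011000101
Gen 1 (rule 137): 0000010010000
Gen 2 (rule 210): 0000101101000
Gen 3 (rule 137): 1110001000011
Gen 4 (rule 210): 0111010100101
Gen 5 (rule 137): 0110000000000
Gen 6 (rule 210): 1011000000000
Gen 7 (rule 137): 0010011111111
Gen 8 (rule 210): 0101101111111
Gen 9 (rule 137): 0001001111110
Gen 10 (rule 210): 0010110111111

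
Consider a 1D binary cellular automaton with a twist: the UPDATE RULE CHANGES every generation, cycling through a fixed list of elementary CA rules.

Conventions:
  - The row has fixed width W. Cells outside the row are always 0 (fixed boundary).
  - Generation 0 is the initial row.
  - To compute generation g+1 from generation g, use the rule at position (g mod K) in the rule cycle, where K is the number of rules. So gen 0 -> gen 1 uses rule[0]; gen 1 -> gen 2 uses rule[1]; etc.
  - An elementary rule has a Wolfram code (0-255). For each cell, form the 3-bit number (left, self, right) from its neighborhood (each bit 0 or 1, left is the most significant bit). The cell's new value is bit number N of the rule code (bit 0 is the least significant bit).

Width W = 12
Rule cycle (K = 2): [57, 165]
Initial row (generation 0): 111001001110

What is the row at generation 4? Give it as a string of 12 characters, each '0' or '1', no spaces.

Gen 0: 111001001110
Gen 1 (rule 57): 100100101001
Gen 2 (rule 165): 100100111001
Gen 3 (rule 57): 010010100100
Gen 4 (rule 165): 010011100101

Answer: 010011100101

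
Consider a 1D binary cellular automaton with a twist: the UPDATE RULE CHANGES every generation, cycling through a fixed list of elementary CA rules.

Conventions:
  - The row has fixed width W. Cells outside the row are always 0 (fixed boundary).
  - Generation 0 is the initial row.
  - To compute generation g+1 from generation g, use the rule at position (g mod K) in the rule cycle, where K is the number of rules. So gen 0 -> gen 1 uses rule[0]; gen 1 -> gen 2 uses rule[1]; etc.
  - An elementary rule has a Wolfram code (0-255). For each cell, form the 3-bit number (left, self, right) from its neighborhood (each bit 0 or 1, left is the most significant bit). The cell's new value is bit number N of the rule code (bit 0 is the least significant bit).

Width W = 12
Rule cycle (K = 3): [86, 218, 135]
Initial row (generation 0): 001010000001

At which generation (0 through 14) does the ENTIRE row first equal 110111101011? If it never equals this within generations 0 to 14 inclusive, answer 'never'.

Gen 0: 001010000001
Gen 1 (rule 86): 011011000011
Gen 2 (rule 218): 111011100111
Gen 3 (rule 135): 010001001010
Gen 4 (rule 86): 111011111011
Gen 5 (rule 218): 111011111011
Gen 6 (rule 135): 010001110000
Gen 7 (rule 86): 111010011000
Gen 8 (rule 218): 111001111100
Gen 9 (rule 135): 010010111001
Gen 10 (rule 86): 111110001111
Gen 11 (rule 218): 111111011111
Gen 12 (rule 135): 011110001110
Gen 13 (rule 86): 100011010011
Gen 14 (rule 218): 010111001111

Answer: never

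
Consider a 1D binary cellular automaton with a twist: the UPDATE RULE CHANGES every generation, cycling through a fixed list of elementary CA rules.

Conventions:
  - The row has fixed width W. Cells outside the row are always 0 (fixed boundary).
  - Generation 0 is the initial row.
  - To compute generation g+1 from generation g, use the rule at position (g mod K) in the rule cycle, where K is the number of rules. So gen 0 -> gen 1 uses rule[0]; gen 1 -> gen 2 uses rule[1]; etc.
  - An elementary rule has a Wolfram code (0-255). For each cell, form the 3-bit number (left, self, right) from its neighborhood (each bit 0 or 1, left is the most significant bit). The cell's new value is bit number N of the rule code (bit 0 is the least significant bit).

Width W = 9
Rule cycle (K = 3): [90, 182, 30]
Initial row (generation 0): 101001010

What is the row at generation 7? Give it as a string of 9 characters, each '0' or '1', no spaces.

Gen 0: 101001010
Gen 1 (rule 90): 000110001
Gen 2 (rule 182): 001001011
Gen 3 (rule 30): 011111010
Gen 4 (rule 90): 110001001
Gen 5 (rule 182): 001011111
Gen 6 (rule 30): 011010000
Gen 7 (rule 90): 111001000

Answer: 111001000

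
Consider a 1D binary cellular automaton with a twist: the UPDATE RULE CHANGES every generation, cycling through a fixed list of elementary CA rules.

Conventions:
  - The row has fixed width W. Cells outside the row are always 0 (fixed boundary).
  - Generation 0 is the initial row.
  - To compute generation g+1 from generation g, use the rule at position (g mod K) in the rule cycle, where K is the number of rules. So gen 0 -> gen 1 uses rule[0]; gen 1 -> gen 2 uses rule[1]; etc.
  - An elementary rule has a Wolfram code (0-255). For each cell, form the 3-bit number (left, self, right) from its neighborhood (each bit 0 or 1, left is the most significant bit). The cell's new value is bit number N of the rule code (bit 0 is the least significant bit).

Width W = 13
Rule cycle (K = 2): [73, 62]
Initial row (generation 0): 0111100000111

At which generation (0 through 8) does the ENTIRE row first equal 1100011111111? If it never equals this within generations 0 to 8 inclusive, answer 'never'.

Answer: 4

Derivation:
Gen 0: 0111100000111
Gen 1 (rule 73): 0100101110101
Gen 2 (rule 62): 1111111001111
Gen 3 (rule 73): 1000001001001
Gen 4 (rule 62): 1100011111111
Gen 5 (rule 73): 1101010000001
Gen 6 (rule 62): 1011111000011
Gen 7 (rule 73): 0010001011011
Gen 8 (rule 62): 0111011110110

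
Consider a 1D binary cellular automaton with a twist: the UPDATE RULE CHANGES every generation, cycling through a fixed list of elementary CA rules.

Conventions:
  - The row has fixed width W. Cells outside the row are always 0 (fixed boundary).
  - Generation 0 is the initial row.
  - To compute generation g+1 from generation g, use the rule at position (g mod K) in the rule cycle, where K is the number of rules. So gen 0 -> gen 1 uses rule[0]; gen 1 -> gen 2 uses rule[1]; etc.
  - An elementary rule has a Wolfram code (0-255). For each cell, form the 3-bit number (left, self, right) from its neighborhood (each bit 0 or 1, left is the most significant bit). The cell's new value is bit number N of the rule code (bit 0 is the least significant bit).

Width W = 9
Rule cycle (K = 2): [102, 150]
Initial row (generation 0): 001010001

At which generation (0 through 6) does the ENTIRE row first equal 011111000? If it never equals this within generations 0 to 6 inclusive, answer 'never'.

Answer: never

Derivation:
Gen 0: 001010001
Gen 1 (rule 102): 011110011
Gen 2 (rule 150): 101101100
Gen 3 (rule 102): 110110100
Gen 4 (rule 150): 000000110
Gen 5 (rule 102): 000001010
Gen 6 (rule 150): 000011011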